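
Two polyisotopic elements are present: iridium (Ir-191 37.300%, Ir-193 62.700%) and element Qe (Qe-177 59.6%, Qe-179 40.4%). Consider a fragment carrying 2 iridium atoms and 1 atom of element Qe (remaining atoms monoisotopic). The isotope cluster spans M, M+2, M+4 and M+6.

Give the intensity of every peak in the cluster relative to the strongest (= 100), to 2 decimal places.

19.59 : 79.14 : 100.00 : 37.52

Iridium pattern (n=2): 0.139129 : 0.467742 : 0.393129
Element Qe pattern (n=1): 0.5960 : 0.4040
Convolve the two distributions (both contribute in 2-u steps):
  M: 0.139129×0.5960 = 0.082921
  M+2: 0.139129×0.4040 + 0.467742×0.5960 = 0.334982
  M+4: 0.467742×0.4040 + 0.393129×0.5960 = 0.423273
  M+6: 0.393129×0.4040 = 0.158824
Scale to base peak (0.423273) = 100: 19.59 : 79.14 : 100.00 : 37.52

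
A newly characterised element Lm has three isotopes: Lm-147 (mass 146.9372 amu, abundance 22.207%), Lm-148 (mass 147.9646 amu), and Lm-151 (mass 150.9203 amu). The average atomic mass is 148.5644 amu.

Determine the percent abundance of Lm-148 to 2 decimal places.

49.78%

The remaining 77.793% is split between Lm-148 (fraction x) and Lm-151 (fraction 0.77793 − x).
Substituting: 147.9646x + 150.9203(0.77793 − x) = 115.934055996
(147.9646 − 150.9203)x = -1.471372983  ⇒  x = 0.49781, y = 0.28012
Lm-148: 49.78%, Lm-151: 28.01%.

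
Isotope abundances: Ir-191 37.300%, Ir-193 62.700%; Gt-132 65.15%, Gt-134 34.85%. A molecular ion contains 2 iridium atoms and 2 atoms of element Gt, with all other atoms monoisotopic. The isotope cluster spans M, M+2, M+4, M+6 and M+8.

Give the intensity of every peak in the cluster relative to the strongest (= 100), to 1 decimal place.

Iridium pattern (n=2): 0.139129 : 0.467742 : 0.393129
Element Gt pattern (n=2): 0.42445225 : 0.4540955 : 0.12145225
Convolve the two distributions (both contribute in 2-u steps):
  M: 0.139129×0.42445225 = 0.059054
  M+2: 0.139129×0.4540955 + 0.467742×0.42445225 = 0.261712
  M+4: 0.139129×0.12145225 + 0.467742×0.4540955 + 0.393129×0.42445225 = 0.396162
  M+6: 0.467742×0.12145225 + 0.393129×0.4540955 = 0.235326
  M+8: 0.393129×0.12145225 = 0.047746
Scale to base peak (0.396162) = 100: 14.9 : 66.1 : 100.0 : 59.4 : 12.1

14.9 : 66.1 : 100.0 : 59.4 : 12.1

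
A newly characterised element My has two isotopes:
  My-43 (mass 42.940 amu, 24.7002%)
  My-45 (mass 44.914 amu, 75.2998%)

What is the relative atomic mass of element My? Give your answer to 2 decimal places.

The abundance-weighted mean is 0.247002 × 42.940 + 0.752998 × 44.914
= 10.6063 + 33.8202 = 44.4265 amu

44.43 amu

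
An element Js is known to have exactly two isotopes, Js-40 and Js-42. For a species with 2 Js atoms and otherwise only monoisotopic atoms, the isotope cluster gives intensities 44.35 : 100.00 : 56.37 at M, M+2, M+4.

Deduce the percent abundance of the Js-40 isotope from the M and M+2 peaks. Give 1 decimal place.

47.0%

Write p for the Js-40 fraction. I(M+2)/I(M) = [C(2,1)·p^1·(1−p)] / p^2 = 2·(1−p)/p = 100.00/44.35 = 2.2548
(1−p)/p = 2.2548/2 = 1.1274  ⇒  p = 1/(1 + 1.1274) = 0.4701
Js-40: 47.0%, Js-42: 53.0%.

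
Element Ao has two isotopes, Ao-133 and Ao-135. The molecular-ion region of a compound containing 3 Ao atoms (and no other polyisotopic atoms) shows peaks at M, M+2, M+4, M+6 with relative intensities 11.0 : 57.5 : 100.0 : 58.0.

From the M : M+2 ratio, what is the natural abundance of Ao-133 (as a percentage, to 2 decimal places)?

Let p = fractional abundance of Ao-133. I(M+2)/I(M) = [C(3,1)·p^2·(1−p)] / p^3 = 3·(1−p)/p = 57.5/11.0 = 5.2273
(1−p)/p = 5.2273/3 = 1.7424  ⇒  p = 1/(1 + 1.7424) = 0.3646
Ao-133: 36.46%, Ao-135: 63.54%.

36.46%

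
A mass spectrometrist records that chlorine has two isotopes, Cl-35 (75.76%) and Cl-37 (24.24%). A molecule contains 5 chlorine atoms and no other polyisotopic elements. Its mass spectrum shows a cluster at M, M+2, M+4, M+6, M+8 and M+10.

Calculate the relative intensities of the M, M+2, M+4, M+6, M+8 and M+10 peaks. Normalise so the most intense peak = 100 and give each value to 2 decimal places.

62.51 : 100.00 : 63.99 : 20.47 : 3.28 : 0.21

The 5 Cl atoms are independent, so intensities follow the terms of (0.7576 + 0.2424)^5.
P(M) = 0.7576^5 = 0.249574
P(M+2) = 5 × 0.7576^4 × 0.2424^1 = 0.399266
P(M+4) = 10 × 0.7576^3 × 0.2424^2 = 0.255497
P(M+6) = 10 × 0.7576^2 × 0.2424^3 = 0.081748
P(M+8) = 5 × 0.7576^1 × 0.2424^4 = 0.013078
P(M+10) = 0.2424^5 = 0.000837
The M+2 peak is largest (0.399266); scaling to 100 gives 62.51 : 100.00 : 63.99 : 20.47 : 3.28 : 0.21.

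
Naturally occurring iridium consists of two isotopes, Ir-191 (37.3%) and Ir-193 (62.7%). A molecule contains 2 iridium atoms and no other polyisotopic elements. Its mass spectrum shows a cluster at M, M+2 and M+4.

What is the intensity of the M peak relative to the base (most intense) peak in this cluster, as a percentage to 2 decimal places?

Binomial terms of (0.373 + 0.627)^2: M 0.1391, M+2 0.4677, M+4 0.3931 → M+2 is the base peak.
P(M+2) = C(2,1) × 0.373^1 × 0.627^1 = 2 × 0.3730 × 0.6270 = 0.467742 (base)
P(M) = C(2,0) × 0.373^2 × 0.627^0 = 1 × 0.139129 × 1.0000 = 0.139129
Relative intensity = 0.139129 / 0.467742 × 100 = 29.74

29.74%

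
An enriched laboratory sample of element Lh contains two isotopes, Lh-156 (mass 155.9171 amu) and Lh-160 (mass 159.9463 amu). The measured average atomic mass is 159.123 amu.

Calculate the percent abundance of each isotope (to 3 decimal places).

Writing the weighted mean with unknown fraction x of Lh-156:
155.9171·x + 159.9463·(1 − x) = 159.123
(155.9171 − 159.9463)·x = 159.123 − 159.9463
x = -0.8233 / -4.0292 = 0.20433 → 20.433% Lh-156, 79.567% Lh-160.

Lh-156: 20.433%, Lh-160: 79.567%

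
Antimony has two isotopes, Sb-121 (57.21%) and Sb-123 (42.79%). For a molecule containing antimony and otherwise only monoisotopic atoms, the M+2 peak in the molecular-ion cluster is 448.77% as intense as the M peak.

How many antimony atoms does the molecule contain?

The M+2/M ratio from n Sb atoms is n · q/p = n · 0.4279/0.5721.
n = 4.4877 × 0.5721/0.4279 = 6.00 ≈ 6

6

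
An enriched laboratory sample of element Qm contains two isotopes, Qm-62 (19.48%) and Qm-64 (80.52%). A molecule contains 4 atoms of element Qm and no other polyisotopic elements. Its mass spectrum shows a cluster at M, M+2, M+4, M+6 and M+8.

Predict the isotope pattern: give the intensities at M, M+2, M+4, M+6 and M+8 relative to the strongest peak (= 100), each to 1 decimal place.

0.3 : 5.7 : 35.1 : 96.8 : 100.0

The 4 Qm atoms are independent, so intensities follow the terms of (0.1948 + 0.8052)^4.
P(M) = 0.1948^4 = 0.001440
P(M+2) = 4 × 0.1948^3 × 0.8052^1 = 0.023808
P(M+4) = 6 × 0.1948^2 × 0.8052^2 = 0.147617
P(M+6) = 4 × 0.1948^1 × 0.8052^3 = 0.406781
P(M+8) = 0.8052^4 = 0.420354
The M+8 peak is largest (0.420354); scaling to 100 gives 0.3 : 5.7 : 35.1 : 96.8 : 100.0.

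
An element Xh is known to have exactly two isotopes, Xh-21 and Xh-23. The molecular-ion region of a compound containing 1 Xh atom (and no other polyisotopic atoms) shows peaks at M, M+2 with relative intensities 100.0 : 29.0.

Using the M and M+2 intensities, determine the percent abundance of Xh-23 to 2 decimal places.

If p is the fraction of Xh that is Xh-21, then I(M+2)/I(M) = [C(1,1)·p^0·(1−p)] / p^1 = 1·(1−p)/p = 29.0/100.0 = 0.2900
(1−p)/p = 0.2900/1 = 0.2900  ⇒  p = 1/(1 + 0.2900) = 0.7752
Xh-21: 77.52%, Xh-23: 22.48%.

22.48%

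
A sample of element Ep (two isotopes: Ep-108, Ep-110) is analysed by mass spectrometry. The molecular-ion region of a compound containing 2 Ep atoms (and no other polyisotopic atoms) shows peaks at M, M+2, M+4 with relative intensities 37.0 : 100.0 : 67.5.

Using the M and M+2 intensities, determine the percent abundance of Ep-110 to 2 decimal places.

If p is the fraction of Ep that is Ep-108, then I(M+2)/I(M) = [C(2,1)·p^1·(1−p)] / p^2 = 2·(1−p)/p = 100.0/37.0 = 2.7027
(1−p)/p = 2.7027/2 = 1.3514  ⇒  p = 1/(1 + 1.3514) = 0.4253
Ep-108: 42.53%, Ep-110: 57.47%.

57.47%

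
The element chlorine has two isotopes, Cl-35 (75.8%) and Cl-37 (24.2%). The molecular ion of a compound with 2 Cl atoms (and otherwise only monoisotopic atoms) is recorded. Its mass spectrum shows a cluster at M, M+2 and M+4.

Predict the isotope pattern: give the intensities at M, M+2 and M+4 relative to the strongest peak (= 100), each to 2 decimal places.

The 2 Cl atoms are independent, so intensities follow the terms of (0.758 + 0.242)^2.
P(M) = 0.758^2 = 0.574564
P(M+2) = 2 × 0.758^1 × 0.242^1 = 0.366872
P(M+4) = 0.242^2 = 0.058564
The M peak is largest (0.574564); scaling to 100 gives 100.00 : 63.85 : 10.19.

100.00 : 63.85 : 10.19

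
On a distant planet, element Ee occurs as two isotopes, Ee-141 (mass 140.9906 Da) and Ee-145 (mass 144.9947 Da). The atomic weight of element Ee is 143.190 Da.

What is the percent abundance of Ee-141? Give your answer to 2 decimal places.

45.07%

With x = fraction of Ee-141 (so Ee-145 is 1 − x):
140.9906·x + 144.9947·(1 − x) = 143.190
(140.9906 − 144.9947)·x = 143.190 − 144.9947
x = -1.8047 / -4.0041 = 0.45071 → 45.07% Ee-141, 54.93% Ee-145.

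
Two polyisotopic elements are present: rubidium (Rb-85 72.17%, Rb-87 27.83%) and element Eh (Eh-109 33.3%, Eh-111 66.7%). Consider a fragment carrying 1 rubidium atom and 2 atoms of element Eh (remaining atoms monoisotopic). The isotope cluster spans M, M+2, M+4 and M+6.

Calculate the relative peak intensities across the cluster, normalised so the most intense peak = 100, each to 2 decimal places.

18.00 : 79.03 : 100.00 : 27.84

Rubidium pattern (n=1): 0.7217 : 0.2783
Element Eh pattern (n=2): 0.110889 : 0.444222 : 0.444889
Convolve the two distributions (both contribute in 2-u steps):
  M: 0.7217×0.110889 = 0.080029
  M+2: 0.7217×0.444222 + 0.2783×0.110889 = 0.351455
  M+4: 0.7217×0.444889 + 0.2783×0.444222 = 0.444703
  M+6: 0.2783×0.444889 = 0.123813
Scale to base peak (0.444703) = 100: 18.00 : 79.03 : 100.00 : 27.84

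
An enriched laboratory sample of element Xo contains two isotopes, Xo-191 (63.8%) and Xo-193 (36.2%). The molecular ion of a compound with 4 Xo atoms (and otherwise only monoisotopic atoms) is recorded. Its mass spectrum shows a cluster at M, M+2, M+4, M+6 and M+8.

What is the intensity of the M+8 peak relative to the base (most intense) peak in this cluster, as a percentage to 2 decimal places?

4.57%

Term probabilities: M 0.1657, M+2 0.3760, M+4 0.3200, M+6 0.1211, M+8 0.0172. Base peak = M+2.
P(M+2) = C(4,1) × 0.638^3 × 0.362^1 = 4 × 0.25969407 × 0.3620 = 0.376037 (base)
P(M+8) = C(4,4) × 0.638^0 × 0.362^4 = 1 × 1.0000 × 0.01717253 = 0.017173
Relative intensity = 0.017173 / 0.376037 × 100 = 4.57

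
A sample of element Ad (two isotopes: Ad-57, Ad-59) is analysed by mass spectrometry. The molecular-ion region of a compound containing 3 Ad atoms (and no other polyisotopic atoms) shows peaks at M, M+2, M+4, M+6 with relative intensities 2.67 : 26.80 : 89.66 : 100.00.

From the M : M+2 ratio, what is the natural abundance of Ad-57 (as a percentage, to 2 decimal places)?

Write p for the Ad-57 fraction. I(M+2)/I(M) = [C(3,1)·p^2·(1−p)] / p^3 = 3·(1−p)/p = 26.80/2.67 = 10.0375
(1−p)/p = 10.0375/3 = 3.3458  ⇒  p = 1/(1 + 3.3458) = 0.2301
Ad-57: 23.01%, Ad-59: 76.99%.

23.01%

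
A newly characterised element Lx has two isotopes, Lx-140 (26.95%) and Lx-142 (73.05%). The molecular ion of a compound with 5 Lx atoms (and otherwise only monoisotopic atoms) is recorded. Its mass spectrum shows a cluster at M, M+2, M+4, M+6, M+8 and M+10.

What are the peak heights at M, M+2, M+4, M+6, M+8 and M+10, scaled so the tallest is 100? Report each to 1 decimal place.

The 5 Lx atoms are independent, so intensities follow the terms of (0.2695 + 0.7305)^5.
P(M) = 0.2695^5 = 0.001422
P(M+2) = 5 × 0.2695^4 × 0.7305^1 = 0.019267
P(M+4) = 10 × 0.2695^3 × 0.7305^2 = 0.104452
P(M+6) = 10 × 0.2695^2 × 0.7305^3 = 0.283125
P(M+8) = 5 × 0.2695^1 × 0.7305^4 = 0.383716
P(M+10) = 0.7305^5 = 0.208018
The M+8 peak is largest (0.383716); scaling to 100 gives 0.4 : 5.0 : 27.2 : 73.8 : 100.0 : 54.2.

0.4 : 5.0 : 27.2 : 73.8 : 100.0 : 54.2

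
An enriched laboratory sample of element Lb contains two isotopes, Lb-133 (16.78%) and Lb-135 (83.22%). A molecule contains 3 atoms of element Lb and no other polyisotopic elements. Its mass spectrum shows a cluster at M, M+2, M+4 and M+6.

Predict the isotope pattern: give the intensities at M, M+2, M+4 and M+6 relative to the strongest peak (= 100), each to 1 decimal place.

0.8 : 12.2 : 60.5 : 100.0

The 3 Lb atoms are independent, so intensities follow the terms of (0.1678 + 0.8322)^3.
P(M) = 0.1678^3 = 0.004725
P(M+2) = 3 × 0.1678^2 × 0.8322^1 = 0.070296
P(M+4) = 3 × 0.1678^1 × 0.8322^2 = 0.348633
P(M+6) = 0.8322^3 = 0.576346
The M+6 peak is largest (0.576346); scaling to 100 gives 0.8 : 12.2 : 60.5 : 100.0.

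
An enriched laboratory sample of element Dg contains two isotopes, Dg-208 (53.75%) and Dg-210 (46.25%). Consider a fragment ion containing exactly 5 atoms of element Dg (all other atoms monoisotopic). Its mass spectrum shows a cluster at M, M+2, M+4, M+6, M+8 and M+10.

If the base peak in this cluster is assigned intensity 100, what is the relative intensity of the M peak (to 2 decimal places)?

13.51

Binomial terms of (0.5375 + 0.4625)^5: M 0.0449, M+2 0.1930, M+4 0.3322, M+6 0.2858, M+8 0.1230, M+10 0.0212 → M+4 is the base peak.
P(M+4) = C(5,2) × 0.5375^3 × 0.4625^2 = 10 × 0.15528711 × 0.21390625 = 0.332169 (base)
P(M) = C(5,0) × 0.5375^5 × 0.4625^0 = 1 × 0.04486342 × 1.0000 = 0.044863
Relative intensity = 0.044863 / 0.332169 × 100 = 13.51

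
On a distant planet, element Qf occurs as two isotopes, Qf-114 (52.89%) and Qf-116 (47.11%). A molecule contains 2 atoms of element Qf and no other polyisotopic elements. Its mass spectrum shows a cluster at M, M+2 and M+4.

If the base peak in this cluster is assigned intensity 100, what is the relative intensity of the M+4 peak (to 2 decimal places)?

44.54

Term probabilities: M 0.2797, M+2 0.4983, M+4 0.2219. Base peak = M+2.
P(M+2) = C(2,1) × 0.5289^1 × 0.4711^1 = 2 × 0.5289 × 0.4711 = 0.498330 (base)
P(M+4) = C(2,2) × 0.5289^0 × 0.4711^2 = 1 × 1.0000 × 0.22193521 = 0.221935
Relative intensity = 0.221935 / 0.498330 × 100 = 44.54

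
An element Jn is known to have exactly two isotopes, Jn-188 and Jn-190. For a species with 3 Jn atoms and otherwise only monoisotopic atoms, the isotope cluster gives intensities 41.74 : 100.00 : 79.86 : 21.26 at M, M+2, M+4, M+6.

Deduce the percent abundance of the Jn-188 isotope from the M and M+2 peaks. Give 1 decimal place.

55.6%

Write p for the Jn-188 fraction. I(M+2)/I(M) = [C(3,1)·p^2·(1−p)] / p^3 = 3·(1−p)/p = 100.00/41.74 = 2.3958
(1−p)/p = 2.3958/3 = 0.7986  ⇒  p = 1/(1 + 0.7986) = 0.5560
Jn-188: 55.6%, Jn-190: 44.4%.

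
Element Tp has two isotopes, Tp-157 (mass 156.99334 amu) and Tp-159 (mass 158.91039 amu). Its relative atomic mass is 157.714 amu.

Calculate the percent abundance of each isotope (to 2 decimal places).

Tp-157: 62.41%, Tp-159: 37.59%

With x = fraction of Tp-157 (so Tp-159 is 1 − x):
156.99334·x + 158.91039·(1 − x) = 157.714
(156.99334 − 158.91039)·x = 157.714 − 158.91039
x = -1.19639 / -1.91705 = 0.62408 → 62.41% Tp-157, 37.59% Tp-159.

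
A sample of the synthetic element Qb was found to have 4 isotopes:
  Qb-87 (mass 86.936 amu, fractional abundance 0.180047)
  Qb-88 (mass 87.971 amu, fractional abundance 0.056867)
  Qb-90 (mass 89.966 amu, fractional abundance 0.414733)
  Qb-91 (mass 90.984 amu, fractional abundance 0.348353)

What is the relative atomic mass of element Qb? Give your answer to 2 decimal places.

The abundance-weighted mean is 0.180047 × 86.936 + 0.056867 × 87.971 + 0.414733 × 89.966 + 0.348353 × 90.984
= 15.6526 + 5.0026 + 37.3119 + 31.6945 = 89.6616 amu

89.66 amu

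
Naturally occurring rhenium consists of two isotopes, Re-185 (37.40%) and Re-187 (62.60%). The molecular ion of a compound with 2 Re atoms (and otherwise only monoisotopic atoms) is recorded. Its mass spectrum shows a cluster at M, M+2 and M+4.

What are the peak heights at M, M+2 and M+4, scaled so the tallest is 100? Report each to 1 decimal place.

The 2 Re atoms are independent, so intensities follow the terms of (0.3740 + 0.6260)^2.
P(M) = 0.3740^2 = 0.139876
P(M+2) = 2 × 0.3740^1 × 0.6260^1 = 0.468248
P(M+4) = 0.6260^2 = 0.391876
The M+2 peak is largest (0.468248); scaling to 100 gives 29.9 : 100.0 : 83.7.

29.9 : 100.0 : 83.7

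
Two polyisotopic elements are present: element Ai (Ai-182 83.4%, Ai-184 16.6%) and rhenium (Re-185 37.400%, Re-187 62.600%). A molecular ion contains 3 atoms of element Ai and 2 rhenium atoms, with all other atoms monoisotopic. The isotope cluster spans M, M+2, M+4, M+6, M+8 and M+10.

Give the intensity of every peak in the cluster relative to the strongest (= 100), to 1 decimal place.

20.3 : 80.2 : 100.0 : 42.3 : 7.3 : 0.4

Element Ai pattern (n=3): 0.5800937 : 0.34638689 : 0.06894511 : 0.0045743
Rhenium pattern (n=2): 0.139876 : 0.468248 : 0.391876
Convolve the two distributions (both contribute in 2-u steps):
  M: 0.5800937×0.139876 = 0.081141
  M+2: 0.5800937×0.468248 + 0.34638689×0.139876 = 0.320079
  M+4: 0.5800937×0.391876 + 0.34638689×0.468248 + 0.06894511×0.139876 = 0.399164
  M+6: 0.34638689×0.391876 + 0.06894511×0.468248 + 0.0045743×0.139876 = 0.168664
  M+8: 0.06894511×0.391876 + 0.0045743×0.468248 = 0.029160
  M+10: 0.0045743×0.391876 = 0.001793
Scale to base peak (0.399164) = 100: 20.3 : 80.2 : 100.0 : 42.3 : 7.3 : 0.4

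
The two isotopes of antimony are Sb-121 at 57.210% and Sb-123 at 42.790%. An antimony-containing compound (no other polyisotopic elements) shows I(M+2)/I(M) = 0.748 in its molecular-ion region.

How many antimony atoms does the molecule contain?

With n Sb atoms, P(M+2)/P(M) = C(n,1)·p^(n−1)q / p^n = n·q/p = n · 0.42790/0.57210.
n = 0.748 × 0.57210/0.42790 = 1.00 ≈ 1

1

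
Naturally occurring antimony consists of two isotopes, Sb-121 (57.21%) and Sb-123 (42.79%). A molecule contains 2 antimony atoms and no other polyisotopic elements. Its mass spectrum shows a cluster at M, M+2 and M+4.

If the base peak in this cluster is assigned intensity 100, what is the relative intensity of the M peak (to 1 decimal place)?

66.8

Binomial terms of (0.5721 + 0.4279)^2: M 0.3273, M+2 0.4896, M+4 0.1831 → M+2 is the base peak.
P(M+2) = C(2,1) × 0.5721^1 × 0.4279^1 = 2 × 0.5721 × 0.4279 = 0.489603 (base)
P(M) = C(2,0) × 0.5721^2 × 0.4279^0 = 1 × 0.32729841 × 1.0000 = 0.327298
Relative intensity = 0.327298 / 0.489603 × 100 = 66.8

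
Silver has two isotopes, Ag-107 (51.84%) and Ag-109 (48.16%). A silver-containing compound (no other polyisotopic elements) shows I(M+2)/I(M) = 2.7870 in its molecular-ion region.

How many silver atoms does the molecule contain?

3

With n Ag atoms, P(M+2)/P(M) = C(n,1)·p^(n−1)q / p^n = n·q/p = n · 0.4816/0.5184.
n = 2.7870 × 0.5184/0.4816 = 3.00 ≈ 3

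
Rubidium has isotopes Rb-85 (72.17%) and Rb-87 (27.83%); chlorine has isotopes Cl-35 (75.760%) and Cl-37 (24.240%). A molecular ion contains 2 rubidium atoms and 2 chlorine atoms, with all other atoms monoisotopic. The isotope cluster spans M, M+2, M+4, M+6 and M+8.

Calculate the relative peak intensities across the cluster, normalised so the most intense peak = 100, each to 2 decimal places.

70.86 : 100.00 : 52.77 : 12.34 : 1.08

Rubidium pattern (n=2): 0.52085089 : 0.40169822 : 0.07745089
Chlorine pattern (n=2): 0.57395776 : 0.36728448 : 0.05875776
Convolve the two distributions (both contribute in 2-u steps):
  M: 0.52085089×0.57395776 = 0.298946
  M+2: 0.52085089×0.36728448 + 0.40169822×0.57395776 = 0.421858
  M+4: 0.52085089×0.05875776 + 0.40169822×0.36728448 + 0.07745089×0.57395776 = 0.222595
  M+6: 0.40169822×0.05875776 + 0.07745089×0.36728448 = 0.052049
  M+8: 0.07745089×0.05875776 = 0.004551
Scale to base peak (0.421858) = 100: 70.86 : 100.00 : 52.77 : 12.34 : 1.08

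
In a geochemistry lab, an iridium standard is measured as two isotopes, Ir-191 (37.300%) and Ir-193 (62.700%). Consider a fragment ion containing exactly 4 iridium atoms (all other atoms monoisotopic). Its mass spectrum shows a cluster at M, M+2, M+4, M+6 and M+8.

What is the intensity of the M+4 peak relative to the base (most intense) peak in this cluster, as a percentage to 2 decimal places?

Binomial terms of (0.37300 + 0.62700)^4: M 0.0194, M+2 0.1302, M+4 0.3282, M+6 0.3678, M+8 0.1546 → M+6 is the base peak.
P(M+6) = C(4,3) × 0.37300^1 × 0.62700^3 = 4 × 0.3730 × 0.24649188 = 0.367766 (base)
P(M+4) = C(4,2) × 0.37300^2 × 0.62700^2 = 6 × 0.139129 × 0.393129 = 0.328174
Relative intensity = 0.328174 / 0.367766 × 100 = 89.23

89.23%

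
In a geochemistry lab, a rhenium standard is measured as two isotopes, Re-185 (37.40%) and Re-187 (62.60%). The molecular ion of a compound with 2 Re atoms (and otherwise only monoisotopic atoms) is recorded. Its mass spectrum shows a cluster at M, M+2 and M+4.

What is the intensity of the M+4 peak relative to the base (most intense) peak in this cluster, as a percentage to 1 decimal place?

(0.3740 + 0.6260)^2 gives M 0.1399, M+2 0.4682, M+4 0.3919; the largest is M+2.
P(M+2) = C(2,1) × 0.3740^1 × 0.6260^1 = 2 × 0.3740 × 0.6260 = 0.468248 (base)
P(M+4) = C(2,2) × 0.3740^0 × 0.6260^2 = 1 × 1.0000 × 0.391876 = 0.391876
Relative intensity = 0.391876 / 0.468248 × 100 = 83.7

83.7%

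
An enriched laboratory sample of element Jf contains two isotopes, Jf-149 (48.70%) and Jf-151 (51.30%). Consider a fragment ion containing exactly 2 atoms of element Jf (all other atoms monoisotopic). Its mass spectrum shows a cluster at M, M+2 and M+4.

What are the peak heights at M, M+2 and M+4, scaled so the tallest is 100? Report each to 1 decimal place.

The 2 Jf atoms are independent, so intensities follow the terms of (0.4870 + 0.5130)^2.
P(M) = 0.4870^2 = 0.237169
P(M+2) = 2 × 0.4870^1 × 0.5130^1 = 0.499662
P(M+4) = 0.5130^2 = 0.263169
The M+2 peak is largest (0.499662); scaling to 100 gives 47.5 : 100.0 : 52.7.

47.5 : 100.0 : 52.7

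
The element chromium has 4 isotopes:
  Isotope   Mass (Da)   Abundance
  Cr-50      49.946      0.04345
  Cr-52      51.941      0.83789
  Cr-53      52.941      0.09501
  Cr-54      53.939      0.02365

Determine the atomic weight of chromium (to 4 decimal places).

51.9966 Da

Weight each isotope mass by its fractional abundance: 0.04345 × 49.946 + 0.83789 × 51.941 + 0.09501 × 52.941 + 0.02365 × 53.939
= 2.17015 + 43.52084 + 5.02992 + 1.27566 = 51.99657 Da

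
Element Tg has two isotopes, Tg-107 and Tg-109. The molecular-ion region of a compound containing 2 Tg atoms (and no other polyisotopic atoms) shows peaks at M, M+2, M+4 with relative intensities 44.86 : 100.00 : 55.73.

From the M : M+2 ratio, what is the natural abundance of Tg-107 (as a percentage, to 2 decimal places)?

47.29%

If p is the fraction of Tg that is Tg-107, then I(M+2)/I(M) = [C(2,1)·p^1·(1−p)] / p^2 = 2·(1−p)/p = 100.00/44.86 = 2.2292
(1−p)/p = 2.2292/2 = 1.1146  ⇒  p = 1/(1 + 1.1146) = 0.4729
Tg-107: 47.29%, Tg-109: 52.71%.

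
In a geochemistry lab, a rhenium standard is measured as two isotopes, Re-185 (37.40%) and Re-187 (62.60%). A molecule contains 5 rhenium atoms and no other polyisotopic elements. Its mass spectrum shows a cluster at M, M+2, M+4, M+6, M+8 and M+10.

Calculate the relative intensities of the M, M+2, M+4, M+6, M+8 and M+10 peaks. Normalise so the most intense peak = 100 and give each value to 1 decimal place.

The 5 Re atoms are independent, so intensities follow the terms of (0.3740 + 0.6260)^5.
P(M) = 0.3740^5 = 0.007317
P(M+2) = 5 × 0.3740^4 × 0.6260^1 = 0.061239
P(M+4) = 10 × 0.3740^3 × 0.6260^2 = 0.205005
P(M+6) = 10 × 0.3740^2 × 0.6260^3 = 0.343136
P(M+8) = 5 × 0.3740^1 × 0.6260^4 = 0.287170
P(M+10) = 0.6260^5 = 0.096133
The M+6 peak is largest (0.343136); scaling to 100 gives 2.1 : 17.8 : 59.7 : 100.0 : 83.7 : 28.0.

2.1 : 17.8 : 59.7 : 100.0 : 83.7 : 28.0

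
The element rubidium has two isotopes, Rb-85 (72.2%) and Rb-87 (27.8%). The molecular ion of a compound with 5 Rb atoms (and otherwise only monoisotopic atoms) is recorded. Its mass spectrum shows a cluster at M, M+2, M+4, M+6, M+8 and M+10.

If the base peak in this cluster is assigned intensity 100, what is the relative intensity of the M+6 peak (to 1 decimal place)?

(0.722 + 0.278)^5 gives M 0.1962, M+2 0.3777, M+4 0.2909, M+6 0.1120, M+8 0.0216, M+10 0.0017; the largest is M+2.
P(M+2) = C(5,1) × 0.722^4 × 0.278^1 = 5 × 0.27173701 × 0.2780 = 0.377714 (base)
P(M+6) = C(5,3) × 0.722^2 × 0.278^3 = 10 × 0.521284 × 0.02148495 = 0.111998
Relative intensity = 0.111998 / 0.377714 × 100 = 29.7

29.7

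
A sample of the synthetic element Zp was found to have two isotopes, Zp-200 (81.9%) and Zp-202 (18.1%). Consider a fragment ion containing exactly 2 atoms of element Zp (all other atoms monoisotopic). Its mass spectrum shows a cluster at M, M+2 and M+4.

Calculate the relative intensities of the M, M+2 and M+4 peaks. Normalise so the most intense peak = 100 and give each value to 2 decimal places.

The 2 Zp atoms are independent, so intensities follow the terms of (0.819 + 0.181)^2.
P(M) = 0.819^2 = 0.670761
P(M+2) = 2 × 0.819^1 × 0.181^1 = 0.296478
P(M+4) = 0.181^2 = 0.032761
The M peak is largest (0.670761); scaling to 100 gives 100.00 : 44.20 : 4.88.

100.00 : 44.20 : 4.88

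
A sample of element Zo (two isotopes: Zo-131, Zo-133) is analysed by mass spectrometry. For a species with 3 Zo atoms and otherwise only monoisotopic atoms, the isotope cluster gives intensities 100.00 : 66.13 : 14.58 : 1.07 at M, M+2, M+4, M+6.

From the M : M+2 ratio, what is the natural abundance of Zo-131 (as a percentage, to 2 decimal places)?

81.94%

Write p for the Zo-131 fraction. I(M+2)/I(M) = [C(3,1)·p^2·(1−p)] / p^3 = 3·(1−p)/p = 66.13/100.00 = 0.6613
(1−p)/p = 0.6613/3 = 0.2204  ⇒  p = 1/(1 + 0.2204) = 0.8194
Zo-131: 81.94%, Zo-133: 18.06%.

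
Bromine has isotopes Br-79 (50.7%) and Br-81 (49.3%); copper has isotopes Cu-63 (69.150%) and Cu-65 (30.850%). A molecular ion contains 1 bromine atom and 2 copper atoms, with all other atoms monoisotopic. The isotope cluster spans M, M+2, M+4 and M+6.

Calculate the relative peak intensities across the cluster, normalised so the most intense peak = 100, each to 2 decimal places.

Bromine pattern (n=1): 0.5070 : 0.4930
Copper pattern (n=2): 0.47817225 : 0.4266555 : 0.09517225
Convolve the two distributions (both contribute in 2-u steps):
  M: 0.5070×0.47817225 = 0.242433
  M+2: 0.5070×0.4266555 + 0.4930×0.47817225 = 0.452053
  M+4: 0.5070×0.09517225 + 0.4930×0.4266555 = 0.258593
  M+6: 0.4930×0.09517225 = 0.046920
Scale to base peak (0.452053) = 100: 53.63 : 100.00 : 57.20 : 10.38

53.63 : 100.00 : 57.20 : 10.38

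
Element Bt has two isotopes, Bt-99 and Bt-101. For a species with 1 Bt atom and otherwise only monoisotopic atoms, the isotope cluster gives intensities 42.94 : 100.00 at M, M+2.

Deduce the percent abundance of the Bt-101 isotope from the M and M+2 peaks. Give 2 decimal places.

69.96%

If p is the fraction of Bt that is Bt-99, then I(M+2)/I(M) = [C(1,1)·p^0·(1−p)] / p^1 = 1·(1−p)/p = 100.00/42.94 = 2.3288
(1−p)/p = 2.3288/1 = 2.3288  ⇒  p = 1/(1 + 2.3288) = 0.3004
Bt-99: 30.04%, Bt-101: 69.96%.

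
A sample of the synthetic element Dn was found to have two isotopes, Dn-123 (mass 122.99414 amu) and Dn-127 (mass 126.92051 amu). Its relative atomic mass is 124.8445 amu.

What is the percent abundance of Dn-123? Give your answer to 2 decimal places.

52.87%

With x = fraction of Dn-123 (so Dn-127 is 1 − x):
122.99414·x + 126.92051·(1 − x) = 124.8445
(122.99414 − 126.92051)·x = 124.8445 − 126.92051
x = -2.07601 / -3.92637 = 0.52874 → 52.87% Dn-123, 47.13% Dn-127.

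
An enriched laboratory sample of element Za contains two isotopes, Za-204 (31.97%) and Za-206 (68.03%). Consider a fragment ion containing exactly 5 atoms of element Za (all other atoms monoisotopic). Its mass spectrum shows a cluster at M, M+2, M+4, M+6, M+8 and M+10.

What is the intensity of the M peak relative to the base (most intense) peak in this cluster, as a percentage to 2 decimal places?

(0.3197 + 0.6803)^5 gives M 0.0033, M+2 0.0355, M+4 0.1512, M+6 0.3218, M+8 0.3424, M+10 0.1457; the largest is M+8.
P(M+8) = C(5,4) × 0.3197^1 × 0.6803^4 = 5 × 0.3197 × 0.21419133 = 0.342385 (base)
P(M) = C(5,0) × 0.3197^5 × 0.6803^0 = 1 × 0.00333974 × 1.0000 = 0.003340
Relative intensity = 0.003340 / 0.342385 × 100 = 0.98

0.98%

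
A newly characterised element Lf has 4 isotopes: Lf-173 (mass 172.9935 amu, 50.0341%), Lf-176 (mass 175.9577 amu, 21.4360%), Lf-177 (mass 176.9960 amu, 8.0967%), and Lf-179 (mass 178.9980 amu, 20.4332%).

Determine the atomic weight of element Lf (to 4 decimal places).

175.1799 amu

Average mass = Σ (abundance × isotope mass) = 0.500341 × 172.9935 + 0.214360 × 175.9577 + 0.080967 × 176.9960 + 0.204332 × 178.9980
= 86.55574 + 37.71829 + 14.33084 + 36.57502 = 175.17989 amu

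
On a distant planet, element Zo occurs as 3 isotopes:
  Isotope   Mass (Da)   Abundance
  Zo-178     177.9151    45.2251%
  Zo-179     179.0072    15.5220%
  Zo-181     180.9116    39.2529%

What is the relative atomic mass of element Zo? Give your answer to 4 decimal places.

179.2608 Da

Ar = Σ fᵢ·mᵢ = 0.452251 × 177.9151 + 0.155220 × 179.0072 + 0.392529 × 180.9116
= 80.46228 + 27.78550 + 71.01305 = 179.26083 Da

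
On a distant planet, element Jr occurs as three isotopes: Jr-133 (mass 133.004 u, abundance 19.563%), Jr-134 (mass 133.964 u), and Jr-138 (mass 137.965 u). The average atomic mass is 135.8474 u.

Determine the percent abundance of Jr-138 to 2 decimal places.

Let x and y be the fractions of Jr-134 and Jr-138. Then x + y = 1 − 0.19563 = 0.80437 and 133.964x + 137.965y = 135.8474 − 0.19563×133.004 = 109.82782748.
Substituting: 133.964x + 137.965(0.80437 − x) = 109.82782748
(133.964 − 137.965)x = -1.14707957  ⇒  x = 0.28670, y = 0.51767
Jr-134: 28.67%, Jr-138: 51.77%.

51.77%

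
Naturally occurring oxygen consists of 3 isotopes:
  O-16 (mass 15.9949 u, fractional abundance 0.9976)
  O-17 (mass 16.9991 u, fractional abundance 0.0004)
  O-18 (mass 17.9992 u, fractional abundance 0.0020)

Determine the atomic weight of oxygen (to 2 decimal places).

Ar = Σ fᵢ·mᵢ = 0.9976 × 15.9949 + 0.0004 × 16.9991 + 0.0020 × 17.9992
= 15.95651 + 0.00680 + 0.03600 = 15.99931 u

16.00 u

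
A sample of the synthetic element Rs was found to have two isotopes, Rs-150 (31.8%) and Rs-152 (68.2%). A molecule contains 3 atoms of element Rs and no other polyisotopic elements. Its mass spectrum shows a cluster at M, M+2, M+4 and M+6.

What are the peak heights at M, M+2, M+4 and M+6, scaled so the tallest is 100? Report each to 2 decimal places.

Each Rs atom is independently Rs-150 (p = 0.318) or Rs-152 (q = 0.682); the cluster is the binomial expansion (p + q)^3.
P(M) = 0.318^3 = 0.032157
P(M+2) = 3 × 0.318^2 × 0.682^1 = 0.206900
P(M+4) = 3 × 0.318^1 × 0.682^2 = 0.443728
P(M+6) = 0.682^3 = 0.317215
The M+4 peak is largest (0.443728); scaling to 100 gives 7.25 : 46.63 : 100.00 : 71.49.

7.25 : 46.63 : 100.00 : 71.49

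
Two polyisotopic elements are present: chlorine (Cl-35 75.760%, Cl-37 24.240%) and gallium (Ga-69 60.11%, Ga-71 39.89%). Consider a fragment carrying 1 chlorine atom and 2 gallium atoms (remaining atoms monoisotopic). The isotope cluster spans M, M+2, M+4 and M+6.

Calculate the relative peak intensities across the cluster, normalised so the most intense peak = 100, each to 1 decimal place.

60.7 : 100.0 : 52.5 : 8.6

Chlorine pattern (n=1): 0.7576 : 0.2424
Gallium pattern (n=2): 0.36132121 : 0.47955758 : 0.15912121
Convolve the two distributions (both contribute in 2-u steps):
  M: 0.7576×0.36132121 = 0.273737
  M+2: 0.7576×0.47955758 + 0.2424×0.36132121 = 0.450897
  M+4: 0.7576×0.15912121 + 0.2424×0.47955758 = 0.236795
  M+6: 0.2424×0.15912121 = 0.038571
Scale to base peak (0.450897) = 100: 60.7 : 100.0 : 52.5 : 8.6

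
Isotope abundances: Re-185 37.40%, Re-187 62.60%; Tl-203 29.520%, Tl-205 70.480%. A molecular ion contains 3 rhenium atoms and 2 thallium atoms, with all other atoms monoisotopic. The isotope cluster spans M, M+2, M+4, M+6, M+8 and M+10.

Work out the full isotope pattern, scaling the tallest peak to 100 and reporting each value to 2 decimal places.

Rhenium pattern (n=3): 0.05231362 : 0.26268713 : 0.43968487 : 0.24531438
Thallium pattern (n=2): 0.08714304 : 0.41611392 : 0.49674304
Convolve the two distributions (both contribute in 2-u steps):
  M: 0.05231362×0.08714304 = 0.004559
  M+2: 0.05231362×0.41611392 + 0.26268713×0.08714304 = 0.044660
  M+4: 0.05231362×0.49674304 + 0.26268713×0.41611392 + 0.43968487×0.08714304 = 0.173610
  M+6: 0.26268713×0.49674304 + 0.43968487×0.41611392 + 0.24531438×0.08714304 = 0.334824
  M+8: 0.43968487×0.49674304 + 0.24531438×0.41611392 = 0.320489
  M+10: 0.24531438×0.49674304 = 0.121858
Scale to base peak (0.334824) = 100: 1.36 : 13.34 : 51.85 : 100.00 : 95.72 : 36.39

1.36 : 13.34 : 51.85 : 100.00 : 95.72 : 36.39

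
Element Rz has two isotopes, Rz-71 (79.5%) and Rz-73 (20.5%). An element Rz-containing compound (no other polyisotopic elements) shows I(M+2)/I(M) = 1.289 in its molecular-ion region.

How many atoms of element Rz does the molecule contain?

The M+2/M ratio from n Rz atoms is n · q/p = n · 0.205/0.795.
n = 1.289 × 0.795/0.205 = 5.00 ≈ 5

5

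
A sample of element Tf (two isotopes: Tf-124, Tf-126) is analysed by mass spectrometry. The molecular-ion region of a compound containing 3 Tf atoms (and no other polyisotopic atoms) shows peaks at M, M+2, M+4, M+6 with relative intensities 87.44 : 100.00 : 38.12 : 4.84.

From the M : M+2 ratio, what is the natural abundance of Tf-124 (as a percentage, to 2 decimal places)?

Write p for the Tf-124 fraction. I(M+2)/I(M) = [C(3,1)·p^2·(1−p)] / p^3 = 3·(1−p)/p = 100.00/87.44 = 1.1436
(1−p)/p = 1.1436/3 = 0.3812  ⇒  p = 1/(1 + 0.3812) = 0.7240
Tf-124: 72.40%, Tf-126: 27.60%.

72.40%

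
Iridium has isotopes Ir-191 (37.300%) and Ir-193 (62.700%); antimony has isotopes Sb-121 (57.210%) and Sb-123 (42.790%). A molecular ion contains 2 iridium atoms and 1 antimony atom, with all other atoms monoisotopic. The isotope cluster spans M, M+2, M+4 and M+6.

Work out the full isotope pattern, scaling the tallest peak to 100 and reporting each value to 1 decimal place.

Iridium pattern (n=2): 0.139129 : 0.467742 : 0.393129
Antimony pattern (n=1): 0.5721 : 0.4279
Convolve the two distributions (both contribute in 2-u steps):
  M: 0.139129×0.5721 = 0.079596
  M+2: 0.139129×0.4279 + 0.467742×0.5721 = 0.327128
  M+4: 0.467742×0.4279 + 0.393129×0.5721 = 0.425056
  M+6: 0.393129×0.4279 = 0.168220
Scale to base peak (0.425056) = 100: 18.7 : 77.0 : 100.0 : 39.6

18.7 : 77.0 : 100.0 : 39.6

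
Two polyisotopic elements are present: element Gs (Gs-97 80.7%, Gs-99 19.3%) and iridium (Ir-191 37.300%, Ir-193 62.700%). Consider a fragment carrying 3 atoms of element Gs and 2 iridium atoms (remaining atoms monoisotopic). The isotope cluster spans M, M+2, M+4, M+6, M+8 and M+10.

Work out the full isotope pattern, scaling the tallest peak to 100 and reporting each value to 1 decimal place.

18.5 : 75.4 : 100.0 : 48.4 : 9.8 : 0.7

Element Gs pattern (n=3): 0.52555794 : 0.37707317 : 0.09017983 : 0.00718906
Iridium pattern (n=2): 0.139129 : 0.467742 : 0.393129
Convolve the two distributions (both contribute in 2-u steps):
  M: 0.52555794×0.139129 = 0.073120
  M+2: 0.52555794×0.467742 + 0.37707317×0.139129 = 0.298287
  M+4: 0.52555794×0.393129 + 0.37707317×0.467742 + 0.09017983×0.139129 = 0.395532
  M+6: 0.37707317×0.393129 + 0.09017983×0.467742 + 0.00718906×0.139129 = 0.191419
  M+8: 0.09017983×0.393129 + 0.00718906×0.467742 = 0.038815
  M+10: 0.00718906×0.393129 = 0.002826
Scale to base peak (0.395532) = 100: 18.5 : 75.4 : 100.0 : 48.4 : 9.8 : 0.7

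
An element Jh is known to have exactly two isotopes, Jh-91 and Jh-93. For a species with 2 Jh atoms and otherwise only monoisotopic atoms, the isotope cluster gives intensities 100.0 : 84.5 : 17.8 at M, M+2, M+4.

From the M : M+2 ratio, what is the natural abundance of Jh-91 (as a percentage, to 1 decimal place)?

If p is the fraction of Jh that is Jh-91, then I(M+2)/I(M) = [C(2,1)·p^1·(1−p)] / p^2 = 2·(1−p)/p = 84.5/100.0 = 0.8450
(1−p)/p = 0.8450/2 = 0.4225  ⇒  p = 1/(1 + 0.4225) = 0.7030
Jh-91: 70.3%, Jh-93: 29.7%.

70.3%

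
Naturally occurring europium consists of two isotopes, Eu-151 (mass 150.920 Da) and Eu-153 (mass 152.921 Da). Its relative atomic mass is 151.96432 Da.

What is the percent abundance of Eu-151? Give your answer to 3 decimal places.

47.810%

With x = fraction of Eu-151 (so Eu-153 is 1 − x):
150.920·x + 152.921·(1 − x) = 151.96432
(150.920 − 152.921)·x = 151.96432 − 152.921
x = -0.95668 / -2.001 = 0.47810 → 47.810% Eu-151, 52.190% Eu-153.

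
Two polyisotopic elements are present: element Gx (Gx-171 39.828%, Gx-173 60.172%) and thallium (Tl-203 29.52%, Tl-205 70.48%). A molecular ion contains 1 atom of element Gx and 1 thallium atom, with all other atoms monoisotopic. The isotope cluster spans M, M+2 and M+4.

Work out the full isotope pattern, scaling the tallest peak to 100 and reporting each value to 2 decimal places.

25.65 : 100.00 : 92.53

Element Gx pattern (n=1): 0.39828 : 0.60172
Thallium pattern (n=1): 0.2952 : 0.7048
Convolve the two distributions (both contribute in 2-u steps):
  M: 0.39828×0.2952 = 0.117572
  M+2: 0.39828×0.7048 + 0.60172×0.2952 = 0.458335
  M+4: 0.60172×0.7048 = 0.424092
Scale to base peak (0.458335) = 100: 25.65 : 100.00 : 92.53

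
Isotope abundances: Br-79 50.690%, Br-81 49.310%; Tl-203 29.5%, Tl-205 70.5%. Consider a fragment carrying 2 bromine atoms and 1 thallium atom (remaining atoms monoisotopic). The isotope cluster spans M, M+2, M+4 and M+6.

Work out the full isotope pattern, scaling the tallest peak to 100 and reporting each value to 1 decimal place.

Bromine pattern (n=2): 0.25694761 : 0.49990478 : 0.24314761
Thallium pattern (n=1): 0.2950 : 0.7050
Convolve the two distributions (both contribute in 2-u steps):
  M: 0.25694761×0.2950 = 0.075800
  M+2: 0.25694761×0.7050 + 0.49990478×0.2950 = 0.328620
  M+4: 0.49990478×0.7050 + 0.24314761×0.2950 = 0.424161
  M+6: 0.24314761×0.7050 = 0.171419
Scale to base peak (0.424161) = 100: 17.9 : 77.5 : 100.0 : 40.4

17.9 : 77.5 : 100.0 : 40.4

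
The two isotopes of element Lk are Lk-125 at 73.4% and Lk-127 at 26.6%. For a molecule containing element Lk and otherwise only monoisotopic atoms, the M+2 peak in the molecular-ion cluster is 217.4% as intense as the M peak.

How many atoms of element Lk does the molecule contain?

The M+2/M ratio from n Lk atoms is n · q/p = n · 0.266/0.734.
n = 2.174 × 0.734/0.266 = 6.00 ≈ 6

6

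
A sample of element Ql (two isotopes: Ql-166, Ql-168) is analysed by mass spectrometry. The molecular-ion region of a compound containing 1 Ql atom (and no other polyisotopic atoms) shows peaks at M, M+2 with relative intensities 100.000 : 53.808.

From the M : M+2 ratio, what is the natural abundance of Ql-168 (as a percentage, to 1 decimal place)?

Let p = fractional abundance of Ql-166. I(M+2)/I(M) = [C(1,1)·p^0·(1−p)] / p^1 = 1·(1−p)/p = 53.808/100.000 = 0.5381
(1−p)/p = 0.5381/1 = 0.5381  ⇒  p = 1/(1 + 0.5381) = 0.6502
Ql-166: 65.0%, Ql-168: 35.0%.

35.0%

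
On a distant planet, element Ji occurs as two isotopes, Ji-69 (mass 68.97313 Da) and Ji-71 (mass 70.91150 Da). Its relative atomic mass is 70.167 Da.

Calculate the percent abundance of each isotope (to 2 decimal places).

Ji-69: 38.41%, Ji-71: 61.59%

With x = fraction of Ji-69 (so Ji-71 is 1 − x):
68.97313·x + 70.91150·(1 − x) = 70.167
(68.97313 − 70.91150)·x = 70.167 − 70.91150
x = -0.74450 / -1.93837 = 0.38409 → 38.41% Ji-69, 61.59% Ji-71.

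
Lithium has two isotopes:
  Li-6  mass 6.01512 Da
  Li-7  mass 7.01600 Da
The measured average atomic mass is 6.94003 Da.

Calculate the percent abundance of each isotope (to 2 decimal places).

Li-6: 7.59%, Li-7: 92.41%

Let x be the fractional abundance of Li-6; then Li-7 has abundance 1 − x.
6.01512·x + 7.01600·(1 − x) = 6.94003
(6.01512 − 7.01600)·x = 6.94003 − 7.01600
x = -0.07597 / -1.00088 = 0.07590 → 7.59% Li-6, 92.41% Li-7.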